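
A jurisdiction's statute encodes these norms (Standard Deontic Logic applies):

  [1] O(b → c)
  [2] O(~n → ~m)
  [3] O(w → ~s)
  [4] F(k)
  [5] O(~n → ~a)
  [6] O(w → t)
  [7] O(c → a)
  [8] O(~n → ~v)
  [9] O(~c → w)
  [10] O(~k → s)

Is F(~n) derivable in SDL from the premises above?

Yes

Premise 4, F(k), is equivalent to O(~k).
Premise 10 is O(~k → s); since O(~k), deontic closure gives O(s).
Premise 3 is O(w → ~s); contrapositively O(s → ~w). Since O(s) holds, K gives O(~w).
The contrapositive of premise 9 (O(~c → w)) is O(~w → c), and O(~w) is already established, so O(c).
Applying K to premise 7 (O(c → a)) and O(c) yields O(a).
Premise 5, O(~n → ~a), contraposes to O(a → n); with O(a) we get O(n).
Premises 1, 2, 6, 8 do not contribute to this derivation.
So O(n) holds, i.e. F(~n). The claim follows.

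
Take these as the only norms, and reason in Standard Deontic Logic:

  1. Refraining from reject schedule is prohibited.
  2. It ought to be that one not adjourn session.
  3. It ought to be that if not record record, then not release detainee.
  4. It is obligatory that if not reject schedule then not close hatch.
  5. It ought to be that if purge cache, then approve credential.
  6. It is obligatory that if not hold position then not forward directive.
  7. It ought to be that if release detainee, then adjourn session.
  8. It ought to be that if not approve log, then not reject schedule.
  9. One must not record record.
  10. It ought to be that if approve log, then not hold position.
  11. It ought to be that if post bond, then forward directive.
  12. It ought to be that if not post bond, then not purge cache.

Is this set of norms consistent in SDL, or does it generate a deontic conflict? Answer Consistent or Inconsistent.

Consistent

Premise 7 is O(release_detainee → adjourn_session), but O(release_detainee) is not derivable from the premises, so it does not yield O(adjourn_session).
So O(adjourn_session) is not derivable, and the apparent clash with O(¬adjourn_session) does not arise.
A world satisfying every obligation exists (e.g. adjourn_session=false, approve_credential=false, approve_log=true, close_hatch=false, forward_directive=false, hold_position=false, post_bond=false, purge_cache=false, record_record=false, reject_schedule=true, release_detainee=false); no atom is both obligatory and forbidden, so the set is consistent.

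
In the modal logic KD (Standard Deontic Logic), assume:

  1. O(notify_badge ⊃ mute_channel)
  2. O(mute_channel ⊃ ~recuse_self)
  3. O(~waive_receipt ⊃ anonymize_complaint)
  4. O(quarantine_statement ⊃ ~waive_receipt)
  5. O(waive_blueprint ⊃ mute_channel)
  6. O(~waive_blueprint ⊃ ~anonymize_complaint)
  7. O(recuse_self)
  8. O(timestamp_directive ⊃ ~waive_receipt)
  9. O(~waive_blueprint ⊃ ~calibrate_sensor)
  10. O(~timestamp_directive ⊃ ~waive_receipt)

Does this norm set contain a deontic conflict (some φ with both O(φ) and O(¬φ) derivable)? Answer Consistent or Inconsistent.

Premises 8 and 10 are O(timestamp_directive ⊃ ~waive_receipt) and O(~timestamp_directive ⊃ ~waive_receipt); every ideal world satisfies timestamp_directive or ~timestamp_directive, so in either case ~waive_receipt holds — hence O(~waive_receipt).
With premise 3, O(~waive_receipt ⊃ anonymize_complaint), the K-axiom yields O(anonymize_complaint).
Premise 6 is O(~waive_blueprint ⊃ ~anonymize_complaint); contrapositively O(anonymize_complaint ⊃ waive_blueprint). Since O(anonymize_complaint) holds, K gives O(waive_blueprint).
From O(waive_blueprint) and premise 5, O(waive_blueprint ⊃ mute_channel), we obtain O(mute_channel).
From O(mute_channel) and premise 2, O(mute_channel ⊃ ~recuse_self), we obtain O(~recuse_self).
However, premise 7 gives O(recuse_self).
We now have both O(~recuse_self) and O(recuse_self) — recuse_self is simultaneously obligatory and forbidden, violating the D-axiom.

Inconsistent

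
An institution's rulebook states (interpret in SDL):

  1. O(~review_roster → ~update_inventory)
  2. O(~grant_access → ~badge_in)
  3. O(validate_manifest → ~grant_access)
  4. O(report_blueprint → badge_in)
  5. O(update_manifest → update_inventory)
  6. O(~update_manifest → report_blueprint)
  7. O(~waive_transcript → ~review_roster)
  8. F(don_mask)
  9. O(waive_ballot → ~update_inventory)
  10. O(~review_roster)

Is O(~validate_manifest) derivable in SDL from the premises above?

From premise 10 we have O(~review_roster).
Premise 1 is O(~review_roster → ~update_inventory); since O(~review_roster), deontic closure gives O(~update_inventory).
Premise 5 is O(update_manifest → update_inventory); contrapositively O(~update_inventory → ~update_manifest). Since O(~update_inventory) holds, K gives O(~update_manifest).
Applying K to premise 6 (O(~update_manifest → report_blueprint)) and O(~update_manifest) yields O(report_blueprint).
Applying K to premise 4 (O(report_blueprint → badge_in)) and O(report_blueprint) yields O(badge_in).
Premise 2 is O(~grant_access → ~badge_in); contrapositively O(badge_in → grant_access). Since O(badge_in) holds, K gives O(grant_access).
Premise 3 is O(validate_manifest → ~grant_access); contrapositively O(grant_access → ~validate_manifest). Since O(grant_access) holds, K gives O(~validate_manifest).
Premises 7, 8, 9 do not contribute to this derivation.
So O(~validate_manifest) follows.

Yes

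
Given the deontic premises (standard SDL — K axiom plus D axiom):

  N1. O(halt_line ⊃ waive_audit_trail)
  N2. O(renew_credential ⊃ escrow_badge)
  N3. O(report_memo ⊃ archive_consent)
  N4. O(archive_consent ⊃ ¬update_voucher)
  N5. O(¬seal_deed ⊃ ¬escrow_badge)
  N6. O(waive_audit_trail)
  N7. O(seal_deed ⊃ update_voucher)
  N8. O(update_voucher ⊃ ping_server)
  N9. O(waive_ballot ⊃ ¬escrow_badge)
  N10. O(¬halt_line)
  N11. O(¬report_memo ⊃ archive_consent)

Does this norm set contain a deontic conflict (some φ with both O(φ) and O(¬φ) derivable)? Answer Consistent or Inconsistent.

Consistent

Premise 1 is O(halt_line ⊃ waive_audit_trail); even if O(waive_audit_trail) held, inferring O(halt_line) would be affirming the consequent — invalid.
So O(halt_line) is not derivable, and the apparent clash with O(¬halt_line) does not arise.
A world satisfying every obligation exists (e.g. archive_consent=true, escrow_badge=false, halt_line=false, ping_server=false, renew_credential=false, report_memo=false, seal_deed=false, update_voucher=false, waive_audit_trail=true, waive_ballot=false); no atom is both obligatory and forbidden, so the set is consistent.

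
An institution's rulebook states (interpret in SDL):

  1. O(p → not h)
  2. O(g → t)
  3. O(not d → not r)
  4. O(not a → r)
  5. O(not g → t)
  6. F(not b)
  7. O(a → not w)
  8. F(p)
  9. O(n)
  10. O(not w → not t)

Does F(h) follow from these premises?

No

Premise 1 is O(p → not h), but O(p) is not derivable from the premises, so it does not yield O(not h).
No other premise forces O(not h). An ideal world satisfying every premise can still have h true, so F(h) is not derivable.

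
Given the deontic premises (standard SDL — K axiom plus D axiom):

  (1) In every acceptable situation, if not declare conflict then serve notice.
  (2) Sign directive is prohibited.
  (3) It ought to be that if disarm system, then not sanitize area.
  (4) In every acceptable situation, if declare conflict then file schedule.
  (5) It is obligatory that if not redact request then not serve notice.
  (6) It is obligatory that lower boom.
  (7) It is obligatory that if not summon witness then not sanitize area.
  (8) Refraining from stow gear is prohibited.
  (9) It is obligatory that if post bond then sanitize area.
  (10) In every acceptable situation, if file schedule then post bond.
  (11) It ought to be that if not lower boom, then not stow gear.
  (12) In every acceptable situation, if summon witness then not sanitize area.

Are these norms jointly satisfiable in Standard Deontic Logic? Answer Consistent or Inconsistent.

Consistent

Premise 11 is O(¬lower_boom → ¬stow_gear), but O(¬lower_boom) is not derivable from the premises, so it does not yield O(¬stow_gear).
So O(¬stow_gear) is not derivable, and the apparent clash with O(stow_gear) does not arise.
A world satisfying every obligation exists (e.g. declare_conflict=false, disarm_system=false, file_schedule=false, lower_boom=true, post_bond=false, redact_request=true, sanitize_area=false, serve_notice=true, sign_directive=false, stow_gear=true, summon_witness=false); no atom is both obligatory and forbidden, so the set is consistent.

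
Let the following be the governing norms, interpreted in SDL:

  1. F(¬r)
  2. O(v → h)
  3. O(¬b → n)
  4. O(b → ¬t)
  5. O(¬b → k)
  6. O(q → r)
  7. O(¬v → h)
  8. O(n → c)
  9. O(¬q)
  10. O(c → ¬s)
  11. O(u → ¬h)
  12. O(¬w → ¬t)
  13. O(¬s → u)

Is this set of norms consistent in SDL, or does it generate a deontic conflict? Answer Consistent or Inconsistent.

Premise 6 is O(q → r); even if O(r) held, inferring O(q) would be affirming the consequent — invalid.
So O(q) is not derivable, and the apparent clash with O(¬q) does not arise.
A world satisfying every obligation exists (e.g. b=true, c=false, h=true, k=false, n=false, q=false, r=true, s=true, t=false, u=false, v=false, w=false); no atom is both obligatory and forbidden, so the set is consistent.

Consistent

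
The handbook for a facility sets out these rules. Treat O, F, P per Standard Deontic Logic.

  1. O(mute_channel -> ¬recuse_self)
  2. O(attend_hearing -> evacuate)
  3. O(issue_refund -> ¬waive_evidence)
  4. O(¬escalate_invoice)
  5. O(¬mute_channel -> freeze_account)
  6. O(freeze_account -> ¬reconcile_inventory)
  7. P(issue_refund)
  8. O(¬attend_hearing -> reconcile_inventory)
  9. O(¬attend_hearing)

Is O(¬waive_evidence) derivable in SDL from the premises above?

Premise 3 is O(issue_refund -> ¬waive_evidence), but O(issue_refund) is not derivable from the premises (the permission P(issue_refund) asserts only ¬O(¬issue_refund), not O(issue_refund)), so it does not yield O(¬waive_evidence).
No other premise forces O(¬waive_evidence). An ideal world satisfying every premise can still have ¬waive_evidence false, so O(¬waive_evidence) is not derivable.

No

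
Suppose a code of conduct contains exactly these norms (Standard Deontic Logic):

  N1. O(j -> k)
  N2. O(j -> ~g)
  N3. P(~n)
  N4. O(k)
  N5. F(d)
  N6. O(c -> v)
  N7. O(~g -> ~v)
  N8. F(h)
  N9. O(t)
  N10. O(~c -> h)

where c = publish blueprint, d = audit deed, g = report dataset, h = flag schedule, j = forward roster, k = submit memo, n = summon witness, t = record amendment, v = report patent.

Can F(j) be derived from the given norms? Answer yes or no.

Yes

Premise 8 is F(h), i.e. O(~h).
Premise 10 is O(~c -> h); contrapositively O(~h -> c). Since O(~h) holds, K gives O(c).
With premise 6, O(c -> v), the K-axiom yields O(v).
Premise 7, O(~g -> ~v), contraposes to O(v -> g); with O(v) we get O(g).
The contrapositive of premise 2 (O(j -> ~g)) is O(g -> ~j), and O(g) is already established, so O(~j).
Premises 1, 3, 4, 5, 9 do not contribute to this derivation.
So O(~j) holds, i.e. F(j). The claim follows.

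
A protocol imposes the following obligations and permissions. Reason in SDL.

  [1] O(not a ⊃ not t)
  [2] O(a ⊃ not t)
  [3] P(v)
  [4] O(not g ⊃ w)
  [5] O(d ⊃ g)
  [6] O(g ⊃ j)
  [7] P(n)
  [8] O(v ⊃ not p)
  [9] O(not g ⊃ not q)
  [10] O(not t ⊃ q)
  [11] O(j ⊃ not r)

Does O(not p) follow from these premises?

No

Premise 8 is O(v ⊃ not p), but O(v) is not derivable from the premises (the permission P(v) asserts only not O(not v), not O(v)), so it does not yield O(not p).
No other premise forces O(not p). An ideal world satisfying every premise can still have not p false, so O(not p) is not derivable.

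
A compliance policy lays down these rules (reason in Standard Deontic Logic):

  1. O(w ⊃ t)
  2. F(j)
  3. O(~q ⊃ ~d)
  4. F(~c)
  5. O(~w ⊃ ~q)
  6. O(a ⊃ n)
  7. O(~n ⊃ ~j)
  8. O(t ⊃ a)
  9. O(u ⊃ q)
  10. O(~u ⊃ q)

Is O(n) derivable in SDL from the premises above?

By case analysis on ~u: premise 10 gives O(~u ⊃ q) and premise 9 gives O(u ⊃ q), so O(q) either way.
The contrapositive of premise 5 (O(~w ⊃ ~q)) is O(q ⊃ w), and O(q) is already established, so O(w).
Premise 1 is O(w ⊃ t); since O(w), deontic closure gives O(t).
From O(t) and premise 8, O(t ⊃ a), we obtain O(a).
Premise 6 is O(a ⊃ n); since O(a), deontic closure gives O(n).
Premises 2, 3, 4, 7 do not contribute to this derivation.
So O(n) follows.

Yes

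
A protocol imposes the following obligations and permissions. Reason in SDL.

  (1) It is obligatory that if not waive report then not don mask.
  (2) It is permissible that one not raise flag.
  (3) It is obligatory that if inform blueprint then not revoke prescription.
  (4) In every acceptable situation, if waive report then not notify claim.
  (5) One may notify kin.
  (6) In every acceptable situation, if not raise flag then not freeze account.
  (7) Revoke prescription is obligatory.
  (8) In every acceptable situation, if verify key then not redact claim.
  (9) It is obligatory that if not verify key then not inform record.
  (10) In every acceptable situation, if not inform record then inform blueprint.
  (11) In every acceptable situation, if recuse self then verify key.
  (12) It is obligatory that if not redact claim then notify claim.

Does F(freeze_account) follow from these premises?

Premise 6 is O(¬raise_flag → ¬freeze_account), but O(¬raise_flag) is not derivable from the premises (the permission P(¬raise_flag) asserts only ¬O(raise_flag), not O(¬raise_flag)), so it does not yield O(¬freeze_account).
No other premise forces O(¬freeze_account). An ideal world satisfying every premise can still have freeze_account true, so F(freeze_account) is not derivable.

No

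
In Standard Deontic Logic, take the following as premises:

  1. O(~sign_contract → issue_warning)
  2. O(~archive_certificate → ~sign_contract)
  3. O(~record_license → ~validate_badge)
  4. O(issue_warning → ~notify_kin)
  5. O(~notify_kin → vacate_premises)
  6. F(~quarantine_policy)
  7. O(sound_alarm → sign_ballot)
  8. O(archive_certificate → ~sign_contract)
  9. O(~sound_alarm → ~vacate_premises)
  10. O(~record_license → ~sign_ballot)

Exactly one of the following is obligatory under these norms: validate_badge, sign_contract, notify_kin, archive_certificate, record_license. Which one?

record_license

Premises 2 and 8 are O(~archive_certificate → ~sign_contract) and O(archive_certificate → ~sign_contract); every ideal world satisfies ~archive_certificate or archive_certificate, so in either case ~sign_contract holds — hence O(~sign_contract).
With premise 1, O(~sign_contract → issue_warning), the K-axiom yields O(issue_warning).
Premise 4 is O(issue_warning → ~notify_kin); since O(issue_warning), deontic closure gives O(~notify_kin).
From O(~notify_kin) and premise 5, O(~notify_kin → vacate_premises), we obtain O(vacate_premises).
Premise 9, O(~sound_alarm → ~vacate_premises), contraposes to O(vacate_premises → sound_alarm); with O(vacate_premises) we get O(sound_alarm).
Premise 7 is O(sound_alarm → sign_ballot); since O(sound_alarm), deontic closure gives O(sign_ballot).
Premise 10 is O(~record_license → ~sign_ballot); contrapositively O(sign_ballot → record_license). Since O(sign_ballot) holds, K gives O(record_license).
So O(record_license) holds — record_license is obligatory. None of the other listed options is made obligatory by any chain of premises.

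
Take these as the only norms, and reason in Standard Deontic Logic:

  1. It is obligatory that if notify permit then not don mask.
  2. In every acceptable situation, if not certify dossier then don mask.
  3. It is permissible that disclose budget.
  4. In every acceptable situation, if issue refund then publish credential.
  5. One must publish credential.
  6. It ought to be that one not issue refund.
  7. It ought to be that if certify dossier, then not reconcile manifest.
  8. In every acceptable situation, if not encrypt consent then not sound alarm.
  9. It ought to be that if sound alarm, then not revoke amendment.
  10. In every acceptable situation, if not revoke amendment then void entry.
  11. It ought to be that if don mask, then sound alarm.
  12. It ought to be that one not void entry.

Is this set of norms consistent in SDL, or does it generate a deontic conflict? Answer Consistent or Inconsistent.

Consistent

Premise 4 is O(issue_refund → publish_credential); even if O(publish_credential) held, inferring O(issue_refund) would be affirming the consequent — invalid.
So O(issue_refund) is not derivable, and the apparent clash with O(¬issue_refund) does not arise.
A world satisfying every obligation exists (e.g. certify_dossier=true, disclose_budget=false, don_mask=false, encrypt_consent=false, issue_refund=false, notify_permit=false, publish_credential=true, reconcile_manifest=false, revoke_amendment=true, sound_alarm=false, void_entry=false); no atom is both obligatory and forbidden, so the set is consistent.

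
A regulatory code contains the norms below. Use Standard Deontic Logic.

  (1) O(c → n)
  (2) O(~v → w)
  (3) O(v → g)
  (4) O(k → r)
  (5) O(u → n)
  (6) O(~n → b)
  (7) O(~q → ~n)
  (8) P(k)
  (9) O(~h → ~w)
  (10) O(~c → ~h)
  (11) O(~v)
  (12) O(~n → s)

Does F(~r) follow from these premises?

Premise 4 is O(k → r), but O(k) is not derivable from the premises (the permission P(k) asserts only ~O(~k), not O(k)), so it does not yield O(r).
No other premise forces O(r). An ideal world satisfying every premise can still have ~r true, so F(~r) is not derivable.

No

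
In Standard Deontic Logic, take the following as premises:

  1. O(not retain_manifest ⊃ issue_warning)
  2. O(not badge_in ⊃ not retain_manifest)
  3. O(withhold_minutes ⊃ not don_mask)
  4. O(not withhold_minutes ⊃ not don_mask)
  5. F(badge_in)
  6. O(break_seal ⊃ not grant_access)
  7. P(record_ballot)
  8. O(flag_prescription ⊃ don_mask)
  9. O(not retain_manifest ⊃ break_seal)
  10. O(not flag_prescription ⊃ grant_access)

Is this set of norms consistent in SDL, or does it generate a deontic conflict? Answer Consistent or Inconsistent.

Inconsistent

By case analysis on withhold_minutes: premise 3 gives O(withhold_minutes ⊃ not don_mask) and premise 4 gives O(not withhold_minutes ⊃ not don_mask), so O(not don_mask) either way.
Premise 8 is O(flag_prescription ⊃ don_mask); contrapositively O(not don_mask ⊃ not flag_prescription). Since O(not don_mask) holds, K gives O(not flag_prescription).
Applying K to premise 10 (O(not flag_prescription ⊃ grant_access)) and O(not flag_prescription) yields O(grant_access).
Premise 6, O(break_seal ⊃ not grant_access), contraposes to O(grant_access ⊃ not break_seal); with O(grant_access) we get O(not break_seal).
The contrapositive of premise 9 (O(not retain_manifest ⊃ break_seal)) is O(not break_seal ⊃ retain_manifest), and O(not break_seal) is already established, so O(retain_manifest).
Premise 2 is O(not badge_in ⊃ not retain_manifest); contrapositively O(retain_manifest ⊃ badge_in). Since O(retain_manifest) holds, K gives O(badge_in).
But premise 5, F(badge_in), means O(not badge_in).
We now have both O(badge_in) and O(not badge_in) — badge_in is simultaneously obligatory and forbidden, violating the D-axiom.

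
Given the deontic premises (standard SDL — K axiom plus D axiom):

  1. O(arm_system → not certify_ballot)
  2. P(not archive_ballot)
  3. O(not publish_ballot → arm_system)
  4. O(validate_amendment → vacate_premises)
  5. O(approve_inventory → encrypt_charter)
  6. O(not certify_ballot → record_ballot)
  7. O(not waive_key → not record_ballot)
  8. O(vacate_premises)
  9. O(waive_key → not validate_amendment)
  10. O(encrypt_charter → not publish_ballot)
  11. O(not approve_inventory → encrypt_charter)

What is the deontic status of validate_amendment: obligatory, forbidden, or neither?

By case analysis on approve_inventory: premise 5 gives O(approve_inventory → encrypt_charter) and premise 11 gives O(not approve_inventory → encrypt_charter), so O(encrypt_charter) either way.
With premise 10, O(encrypt_charter → not publish_ballot), the K-axiom yields O(not publish_ballot).
Applying K to premise 3 (O(not publish_ballot → arm_system)) and O(not publish_ballot) yields O(arm_system).
Applying K to premise 1 (O(arm_system → not certify_ballot)) and O(arm_system) yields O(not certify_ballot).
Applying K to premise 6 (O(not certify_ballot → record_ballot)) and O(not certify_ballot) yields O(record_ballot).
Premise 7 is O(not waive_key → not record_ballot); contrapositively O(record_ballot → waive_key). Since O(record_ballot) holds, K gives O(waive_key).
Premise 9 is O(waive_key → not validate_amendment); since O(waive_key), deontic closure gives O(not validate_amendment).
Premises 2, 4, 8 do not contribute to this derivation.
Thus O(not validate_amendment), which is F(validate_amendment): validate_amendment is forbidden.

Forbidden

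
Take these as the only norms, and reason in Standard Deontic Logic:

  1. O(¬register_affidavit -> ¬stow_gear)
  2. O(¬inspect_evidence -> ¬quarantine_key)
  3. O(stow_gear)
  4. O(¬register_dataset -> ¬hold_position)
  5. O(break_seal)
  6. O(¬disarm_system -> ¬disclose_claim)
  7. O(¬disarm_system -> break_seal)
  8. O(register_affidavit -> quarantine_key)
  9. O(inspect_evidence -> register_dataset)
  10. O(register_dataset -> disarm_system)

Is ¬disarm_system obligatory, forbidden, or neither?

From premise 3 we have O(stow_gear).
Premise 1, O(¬register_affidavit -> ¬stow_gear), contraposes to O(stow_gear -> register_affidavit); with O(stow_gear) we get O(register_affidavit).
With premise 8, O(register_affidavit -> quarantine_key), the K-axiom yields O(quarantine_key).
Premise 2 is O(¬inspect_evidence -> ¬quarantine_key); contrapositively O(quarantine_key -> inspect_evidence). Since O(quarantine_key) holds, K gives O(inspect_evidence).
Premise 9 is O(inspect_evidence -> register_dataset); since O(inspect_evidence), deontic closure gives O(register_dataset).
Premise 10 is O(register_dataset -> disarm_system); since O(register_dataset), deontic closure gives O(disarm_system).
Premises 4, 5, 6, 7 do not contribute to this derivation.
Thus O(disarm_system), which is F(¬disarm_system): ¬disarm_system is forbidden.

Forbidden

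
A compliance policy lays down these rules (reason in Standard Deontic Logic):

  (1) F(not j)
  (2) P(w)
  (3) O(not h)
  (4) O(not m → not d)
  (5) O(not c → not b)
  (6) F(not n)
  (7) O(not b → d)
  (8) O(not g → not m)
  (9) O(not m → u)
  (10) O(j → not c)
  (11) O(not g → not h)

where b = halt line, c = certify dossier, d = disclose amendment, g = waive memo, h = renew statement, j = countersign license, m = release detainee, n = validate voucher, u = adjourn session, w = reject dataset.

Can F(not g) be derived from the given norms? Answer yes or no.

Yes

F(not j) at premise 1 means O(j).
Applying K to premise 10 (O(j → not c)) and O(j) yields O(not c).
Applying K to premise 5 (O(not c → not b)) and O(not c) yields O(not b).
Applying K to premise 7 (O(not b → d)) and O(not b) yields O(d).
Premise 4, O(not m → not d), contraposes to O(d → m); with O(d) we get O(m).
The contrapositive of premise 8 (O(not g → not m)) is O(m → g), and O(m) is already established, so O(g).
Premises 2, 3, 6, 9, 11 do not contribute to this derivation.
So O(g) holds, i.e. F(not g). The claim follows.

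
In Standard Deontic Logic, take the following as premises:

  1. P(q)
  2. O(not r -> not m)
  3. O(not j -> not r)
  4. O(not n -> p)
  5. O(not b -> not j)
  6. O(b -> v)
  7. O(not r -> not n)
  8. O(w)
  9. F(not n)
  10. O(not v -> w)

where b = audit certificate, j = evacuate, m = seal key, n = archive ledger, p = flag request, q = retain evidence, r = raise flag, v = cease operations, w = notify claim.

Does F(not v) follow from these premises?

Yes

Premise 9 is F(not n), i.e. O(n).
Premise 7 is O(not r -> not n); contrapositively O(n -> r). Since O(n) holds, K gives O(r).
Premise 3, O(not j -> not r), contraposes to O(r -> j); with O(r) we get O(j).
Premise 5, O(not b -> not j), contraposes to O(j -> b); with O(j) we get O(b).
Applying K to premise 6 (O(b -> v)) and O(b) yields O(v).
Premises 1, 2, 4, 8, 10 do not contribute to this derivation.
So O(v) holds, i.e. F(not v). The claim follows.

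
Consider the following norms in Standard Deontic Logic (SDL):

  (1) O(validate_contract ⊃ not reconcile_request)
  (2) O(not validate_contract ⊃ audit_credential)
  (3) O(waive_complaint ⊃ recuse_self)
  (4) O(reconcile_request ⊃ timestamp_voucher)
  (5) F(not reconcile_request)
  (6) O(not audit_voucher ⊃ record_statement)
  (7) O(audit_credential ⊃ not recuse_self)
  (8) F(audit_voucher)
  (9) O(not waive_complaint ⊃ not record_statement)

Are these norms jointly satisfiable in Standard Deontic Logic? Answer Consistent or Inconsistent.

Inconsistent

Premise 8 is F(audit_voucher), i.e. O(not audit_voucher).
Applying K to premise 6 (O(not audit_voucher ⊃ record_statement)) and O(not audit_voucher) yields O(record_statement).
Premise 9 is O(not waive_complaint ⊃ not record_statement); contrapositively O(record_statement ⊃ waive_complaint). Since O(record_statement) holds, K gives O(waive_complaint).
Premise 3 is O(waive_complaint ⊃ recuse_self); since O(waive_complaint), deontic closure gives O(recuse_self).
Premise 7, O(audit_credential ⊃ not recuse_self), contraposes to O(recuse_self ⊃ not audit_credential); with O(recuse_self) we get O(not audit_credential).
The contrapositive of premise 2 (O(not validate_contract ⊃ audit_credential)) is O(not audit_credential ⊃ validate_contract), and O(not audit_credential) is already established, so O(validate_contract).
From O(validate_contract) and premise 1, O(validate_contract ⊃ not reconcile_request), we obtain O(not reconcile_request).
But premise 5, F(not reconcile_request), means O(reconcile_request).
We now have both O(not reconcile_request) and O(reconcile_request) — reconcile_request is simultaneously obligatory and forbidden, violating the D-axiom.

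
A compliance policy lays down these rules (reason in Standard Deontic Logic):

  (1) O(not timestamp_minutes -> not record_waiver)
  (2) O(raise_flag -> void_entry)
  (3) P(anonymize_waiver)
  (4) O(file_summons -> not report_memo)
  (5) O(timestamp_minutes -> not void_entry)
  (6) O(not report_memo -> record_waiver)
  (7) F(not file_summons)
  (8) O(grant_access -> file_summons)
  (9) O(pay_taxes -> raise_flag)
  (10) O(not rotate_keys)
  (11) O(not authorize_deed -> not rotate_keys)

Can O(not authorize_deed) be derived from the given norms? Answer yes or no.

Premise 11 is O(not authorize_deed -> not rotate_keys); even if O(not rotate_keys) held, inferring O(not authorize_deed) would be affirming the consequent — invalid.
No other premise forces O(not authorize_deed). An ideal world satisfying every premise can still have not authorize_deed false, so O(not authorize_deed) is not derivable.

No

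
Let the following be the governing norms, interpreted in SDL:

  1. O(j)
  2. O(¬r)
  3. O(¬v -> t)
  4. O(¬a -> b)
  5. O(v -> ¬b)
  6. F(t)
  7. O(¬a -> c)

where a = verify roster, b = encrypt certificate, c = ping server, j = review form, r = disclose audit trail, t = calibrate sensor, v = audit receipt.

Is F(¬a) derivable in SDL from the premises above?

Yes

Premise 6, F(t), is equivalent to O(¬t).
The contrapositive of premise 3 (O(¬v -> t)) is O(¬t -> v), and O(¬t) is already established, so O(v).
Applying K to premise 5 (O(v -> ¬b)) and O(v) yields O(¬b).
Premise 4, O(¬a -> b), contraposes to O(¬b -> a); with O(¬b) we get O(a).
Premises 1, 2, 7 do not contribute to this derivation.
So O(a) holds, i.e. F(¬a). The claim follows.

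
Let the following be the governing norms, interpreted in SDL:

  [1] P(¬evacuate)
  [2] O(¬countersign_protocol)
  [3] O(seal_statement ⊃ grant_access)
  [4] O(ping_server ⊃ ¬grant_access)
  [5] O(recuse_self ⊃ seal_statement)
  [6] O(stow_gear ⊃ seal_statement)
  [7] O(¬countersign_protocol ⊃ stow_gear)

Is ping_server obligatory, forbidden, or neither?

From premise 2 we have O(¬countersign_protocol).
With premise 7, O(¬countersign_protocol ⊃ stow_gear), the K-axiom yields O(stow_gear).
From O(stow_gear) and premise 6, O(stow_gear ⊃ seal_statement), we obtain O(seal_statement).
Applying K to premise 3 (O(seal_statement ⊃ grant_access)) and O(seal_statement) yields O(grant_access).
Premise 4, O(ping_server ⊃ ¬grant_access), contraposes to O(grant_access ⊃ ¬ping_server); with O(grant_access) we get O(¬ping_server).
Premises 1, 5 do not contribute to this derivation.
Thus O(¬ping_server), which is F(ping_server): ping_server is forbidden.

Forbidden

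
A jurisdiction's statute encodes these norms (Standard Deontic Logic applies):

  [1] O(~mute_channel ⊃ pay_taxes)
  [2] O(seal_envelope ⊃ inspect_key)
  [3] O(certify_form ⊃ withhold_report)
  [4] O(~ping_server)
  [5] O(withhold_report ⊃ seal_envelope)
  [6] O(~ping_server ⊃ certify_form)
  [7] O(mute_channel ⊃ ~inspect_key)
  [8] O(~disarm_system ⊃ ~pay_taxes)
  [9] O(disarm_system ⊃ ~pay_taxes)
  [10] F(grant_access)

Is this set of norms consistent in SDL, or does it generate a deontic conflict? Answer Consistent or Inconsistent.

Inconsistent

Premises 8 and 9 are O(~disarm_system ⊃ ~pay_taxes) and O(disarm_system ⊃ ~pay_taxes); every ideal world satisfies ~disarm_system or disarm_system, so in either case ~pay_taxes holds — hence O(~pay_taxes).
The contrapositive of premise 1 (O(~mute_channel ⊃ pay_taxes)) is O(~pay_taxes ⊃ mute_channel), and O(~pay_taxes) is already established, so O(mute_channel).
Premise 7 is O(mute_channel ⊃ ~inspect_key); since O(mute_channel), deontic closure gives O(~inspect_key).
Premise 2, O(seal_envelope ⊃ inspect_key), contraposes to O(~inspect_key ⊃ ~seal_envelope); with O(~inspect_key) we get O(~seal_envelope).
Premise 5, O(withhold_report ⊃ seal_envelope), contraposes to O(~seal_envelope ⊃ ~withhold_report); with O(~seal_envelope) we get O(~withhold_report).
The contrapositive of premise 3 (O(certify_form ⊃ withhold_report)) is O(~withhold_report ⊃ ~certify_form), and O(~withhold_report) is already established, so O(~certify_form).
The contrapositive of premise 6 (O(~ping_server ⊃ certify_form)) is O(~certify_form ⊃ ping_server), and O(~certify_form) is already established, so O(ping_server).
But premise 4 directly asserts O(~ping_server).
We now have both O(ping_server) and O(~ping_server) — ping_server is simultaneously obligatory and forbidden, violating the D-axiom.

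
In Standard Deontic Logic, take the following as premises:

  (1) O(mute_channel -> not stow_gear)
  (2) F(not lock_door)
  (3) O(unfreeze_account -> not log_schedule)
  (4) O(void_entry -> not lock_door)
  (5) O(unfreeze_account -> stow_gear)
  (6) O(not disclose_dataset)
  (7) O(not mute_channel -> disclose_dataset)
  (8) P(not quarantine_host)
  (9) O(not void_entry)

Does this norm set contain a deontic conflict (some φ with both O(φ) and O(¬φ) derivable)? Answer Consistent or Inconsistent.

Premise 4 is O(void_entry -> not lock_door), but O(void_entry) is not derivable from the premises, so it does not yield O(not lock_door).
So O(not lock_door) is not derivable, and the apparent clash with O(lock_door) does not arise.
A world satisfying every obligation exists (e.g. disclose_dataset=false, lock_door=true, log_schedule=false, mute_channel=true, quarantine_host=false, stow_gear=false, unfreeze_account=false, void_entry=false); no atom is both obligatory and forbidden, so the set is consistent.

Consistent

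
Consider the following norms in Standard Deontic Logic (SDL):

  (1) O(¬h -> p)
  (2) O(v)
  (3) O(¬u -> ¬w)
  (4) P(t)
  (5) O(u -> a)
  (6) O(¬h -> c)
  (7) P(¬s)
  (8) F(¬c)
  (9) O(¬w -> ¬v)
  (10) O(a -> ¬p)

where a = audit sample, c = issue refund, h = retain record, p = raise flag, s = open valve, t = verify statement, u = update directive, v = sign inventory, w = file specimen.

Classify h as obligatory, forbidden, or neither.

Premise 2 gives O(v).
Premise 9, O(¬w -> ¬v), contraposes to O(v -> w); with O(v) we get O(w).
The contrapositive of premise 3 (O(¬u -> ¬w)) is O(w -> u), and O(w) is already established, so O(u).
Premise 5 is O(u -> a); since O(u), deontic closure gives O(a).
Premise 10 is O(a -> ¬p); since O(a), deontic closure gives O(¬p).
Premise 1 is O(¬h -> p); contrapositively O(¬p -> h). Since O(¬p) holds, K gives O(h).
Premises 4, 6, 7, 8 do not contribute to this derivation.
Hence h is obligatory.

Obligatory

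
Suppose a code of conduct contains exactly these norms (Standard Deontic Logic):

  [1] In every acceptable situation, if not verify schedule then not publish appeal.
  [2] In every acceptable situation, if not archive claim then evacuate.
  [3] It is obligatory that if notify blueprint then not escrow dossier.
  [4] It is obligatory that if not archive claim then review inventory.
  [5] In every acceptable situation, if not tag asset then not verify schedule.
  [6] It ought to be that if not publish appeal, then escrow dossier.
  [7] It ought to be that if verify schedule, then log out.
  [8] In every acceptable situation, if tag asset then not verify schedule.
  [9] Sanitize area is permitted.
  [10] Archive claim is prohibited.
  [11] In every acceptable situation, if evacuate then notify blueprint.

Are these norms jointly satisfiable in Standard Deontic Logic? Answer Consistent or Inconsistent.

By case analysis on ¬tag_asset: premise 5 gives O(¬tag_asset → ¬verify_schedule) and premise 8 gives O(tag_asset → ¬verify_schedule), so O(¬verify_schedule) either way.
Premise 1 is O(¬verify_schedule → ¬publish_appeal); since O(¬verify_schedule), deontic closure gives O(¬publish_appeal).
With premise 6, O(¬publish_appeal → escrow_dossier), the K-axiom yields O(escrow_dossier).
The contrapositive of premise 3 (O(notify_blueprint → ¬escrow_dossier)) is O(escrow_dossier → ¬notify_blueprint), and O(escrow_dossier) is already established, so O(¬notify_blueprint).
Premise 11, O(evacuate → notify_blueprint), contraposes to O(¬notify_blueprint → ¬evacuate); with O(¬notify_blueprint) we get O(¬evacuate).
Premise 2 is O(¬archive_claim → evacuate); contrapositively O(¬evacuate → archive_claim). Since O(¬evacuate) holds, K gives O(archive_claim).
Yet premise 10 is F(archive_claim), i.e. O(¬archive_claim).
We now have both O(archive_claim) and O(¬archive_claim) — archive_claim is simultaneously obligatory and forbidden, violating the D-axiom.

Inconsistent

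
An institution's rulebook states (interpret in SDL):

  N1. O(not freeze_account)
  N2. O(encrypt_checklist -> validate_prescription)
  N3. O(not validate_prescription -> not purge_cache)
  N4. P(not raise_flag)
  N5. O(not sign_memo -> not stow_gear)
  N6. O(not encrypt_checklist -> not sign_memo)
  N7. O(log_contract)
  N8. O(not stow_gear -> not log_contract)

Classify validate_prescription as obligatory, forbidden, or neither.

From premise 7 we have O(log_contract).
The contrapositive of premise 8 (O(not stow_gear -> not log_contract)) is O(log_contract -> stow_gear), and O(log_contract) is already established, so O(stow_gear).
Premise 5 is O(not sign_memo -> not stow_gear); contrapositively O(stow_gear -> sign_memo). Since O(stow_gear) holds, K gives O(sign_memo).
Premise 6 is O(not encrypt_checklist -> not sign_memo); contrapositively O(sign_memo -> encrypt_checklist). Since O(sign_memo) holds, K gives O(encrypt_checklist).
From O(encrypt_checklist) and premise 2, O(encrypt_checklist -> validate_prescription), we obtain O(validate_prescription).
Premises 1, 3, 4 do not contribute to this derivation.
Hence validate_prescription is obligatory.

Obligatory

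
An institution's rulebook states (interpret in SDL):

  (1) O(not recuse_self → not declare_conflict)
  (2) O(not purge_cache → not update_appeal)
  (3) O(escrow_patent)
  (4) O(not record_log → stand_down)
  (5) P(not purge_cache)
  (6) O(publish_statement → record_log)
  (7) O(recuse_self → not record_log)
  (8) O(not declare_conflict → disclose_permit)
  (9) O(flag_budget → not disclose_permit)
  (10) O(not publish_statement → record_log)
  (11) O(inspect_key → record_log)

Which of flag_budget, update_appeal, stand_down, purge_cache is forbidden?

Premises 6 and 10 are O(publish_statement → record_log) and O(not publish_statement → record_log); every ideal world satisfies publish_statement or not publish_statement, so in either case record_log holds — hence O(record_log).
The contrapositive of premise 7 (O(recuse_self → not record_log)) is O(record_log → not recuse_self), and O(record_log) is already established, so O(not recuse_self).
Premise 1 is O(not recuse_self → not declare_conflict); since O(not recuse_self), deontic closure gives O(not declare_conflict).
Premise 8 is O(not declare_conflict → disclose_permit); since O(not declare_conflict), deontic closure gives O(disclose_permit).
Premise 9, O(flag_budget → not disclose_permit), contraposes to O(disclose_permit → not flag_budget); with O(disclose_permit) we get O(not flag_budget).
So O(not flag_budget) holds, i.e. flag_budget is forbidden. None of the other listed options is forbidden under the premises.

flag_budget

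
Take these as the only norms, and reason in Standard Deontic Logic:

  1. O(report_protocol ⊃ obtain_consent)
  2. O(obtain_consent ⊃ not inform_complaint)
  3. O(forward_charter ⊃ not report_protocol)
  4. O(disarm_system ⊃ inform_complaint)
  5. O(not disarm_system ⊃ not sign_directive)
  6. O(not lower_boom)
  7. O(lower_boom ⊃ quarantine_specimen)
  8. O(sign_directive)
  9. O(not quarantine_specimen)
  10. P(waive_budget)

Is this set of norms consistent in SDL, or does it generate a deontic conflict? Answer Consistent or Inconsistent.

Consistent

Premise 7 is O(lower_boom ⊃ quarantine_specimen), but O(lower_boom) is not derivable from the premises, so it does not yield O(quarantine_specimen).
So O(quarantine_specimen) is not derivable, and the apparent clash with O(not quarantine_specimen) does not arise.
A world satisfying every obligation exists (e.g. disarm_system=true, forward_charter=false, inform_complaint=true, lower_boom=false, obtain_consent=false, quarantine_specimen=false, report_protocol=false, sign_directive=true, waive_budget=false); no atom is both obligatory and forbidden, so the set is consistent.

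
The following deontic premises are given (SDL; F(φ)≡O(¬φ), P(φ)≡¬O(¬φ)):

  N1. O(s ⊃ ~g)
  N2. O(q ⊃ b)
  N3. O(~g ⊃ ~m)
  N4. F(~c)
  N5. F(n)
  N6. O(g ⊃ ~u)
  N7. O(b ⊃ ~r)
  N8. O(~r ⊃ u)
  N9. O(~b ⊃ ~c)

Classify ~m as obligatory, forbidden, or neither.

Premise 4, F(~c), is equivalent to O(c).
The contrapositive of premise 9 (O(~b ⊃ ~c)) is O(c ⊃ b), and O(c) is already established, so O(b).
Premise 7 is O(b ⊃ ~r); since O(b), deontic closure gives O(~r).
From O(~r) and premise 8, O(~r ⊃ u), we obtain O(u).
The contrapositive of premise 6 (O(g ⊃ ~u)) is O(u ⊃ ~g), and O(u) is already established, so O(~g).
Premise 3 is O(~g ⊃ ~m); since O(~g), deontic closure gives O(~m).
Premises 1, 2, 5 do not contribute to this derivation.
Hence ~m is obligatory.

Obligatory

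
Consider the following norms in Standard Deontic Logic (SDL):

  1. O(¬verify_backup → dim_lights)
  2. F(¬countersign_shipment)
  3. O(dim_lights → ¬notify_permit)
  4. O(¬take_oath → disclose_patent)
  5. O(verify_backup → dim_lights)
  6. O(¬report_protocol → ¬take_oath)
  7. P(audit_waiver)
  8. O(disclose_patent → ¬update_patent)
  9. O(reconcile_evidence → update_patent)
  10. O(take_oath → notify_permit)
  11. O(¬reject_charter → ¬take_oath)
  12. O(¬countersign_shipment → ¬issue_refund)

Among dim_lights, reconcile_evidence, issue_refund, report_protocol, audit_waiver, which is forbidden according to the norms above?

reconcile_evidence

By case analysis on verify_backup: premise 5 gives O(verify_backup → dim_lights) and premise 1 gives O(¬verify_backup → dim_lights), so O(dim_lights) either way.
Premise 3 is O(dim_lights → ¬notify_permit); since O(dim_lights), deontic closure gives O(¬notify_permit).
Premise 10 is O(take_oath → notify_permit); contrapositively O(¬notify_permit → ¬take_oath). Since O(¬notify_permit) holds, K gives O(¬take_oath).
From O(¬take_oath) and premise 4, O(¬take_oath → disclose_patent), we obtain O(disclose_patent).
From O(disclose_patent) and premise 8, O(disclose_patent → ¬update_patent), we obtain O(¬update_patent).
Premise 9, O(reconcile_evidence → update_patent), contraposes to O(¬update_patent → ¬reconcile_evidence); with O(¬update_patent) we get O(¬reconcile_evidence).
So O(¬reconcile_evidence) holds, i.e. reconcile_evidence is forbidden. None of the other listed options is forbidden under the premises.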